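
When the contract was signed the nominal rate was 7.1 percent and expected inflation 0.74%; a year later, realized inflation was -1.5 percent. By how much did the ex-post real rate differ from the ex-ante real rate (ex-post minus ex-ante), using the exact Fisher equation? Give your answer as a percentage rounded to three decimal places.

Ex-ante: (1 + 0.0710)/(1 + 0.0074) − 1 = 6.3133%
Ex-post: (1 + 0.0710)/(1 − 0.0150) − 1 = 8.7310%
Difference (ex-post − ex-ante) = 2.4177% → 2.418%.

2.418%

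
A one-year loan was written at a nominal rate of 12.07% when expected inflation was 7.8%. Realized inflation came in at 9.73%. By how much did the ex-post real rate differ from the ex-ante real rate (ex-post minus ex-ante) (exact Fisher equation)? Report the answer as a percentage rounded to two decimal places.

Ex-ante: (1 + 0.1207)/(1 + 0.0780) − 1 = 3.9610%
Ex-post: (1 + 0.1207)/(1 + 0.0973) − 1 = 2.1325%
Difference (ex-post − ex-ante) = -1.8285% → -1.83%.

-1.83%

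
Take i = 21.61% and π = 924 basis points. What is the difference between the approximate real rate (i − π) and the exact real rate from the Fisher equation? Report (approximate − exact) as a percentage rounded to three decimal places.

Approximate: r ≈ 21.610% − 9.240% = 12.3700%
Exact: (1 + 0.2161)/(1 + 0.0924) − 1 = 11.3237%
Error = 12.3700% − 11.3237% = 1.0463% → 1.046%.

1.046%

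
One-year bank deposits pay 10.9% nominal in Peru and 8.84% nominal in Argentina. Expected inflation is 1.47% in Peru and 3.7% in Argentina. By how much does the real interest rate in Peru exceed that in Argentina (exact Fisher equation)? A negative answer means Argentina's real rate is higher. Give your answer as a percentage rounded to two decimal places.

Peru: (1 + 0.1090)/(1 + 0.0147) − 1 = 9.2934%
Argentina: (1 + 0.0884)/(1 + 0.0370) − 1 = 4.9566%
Differential = 9.2934% − 4.9566% = 4.3368% → 4.34%.

4.34%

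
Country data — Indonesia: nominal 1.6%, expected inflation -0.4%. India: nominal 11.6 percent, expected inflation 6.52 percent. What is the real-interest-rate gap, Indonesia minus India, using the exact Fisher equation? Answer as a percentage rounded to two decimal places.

Indonesia: (1 + 0.0160)/(1 − 0.0040) − 1 = 2.0080%
India: (1 + 0.1160)/(1 + 0.0652) − 1 = 4.7691%
Differential = 2.0080% − 4.7691% = -2.7610% → -2.76%.

-2.76%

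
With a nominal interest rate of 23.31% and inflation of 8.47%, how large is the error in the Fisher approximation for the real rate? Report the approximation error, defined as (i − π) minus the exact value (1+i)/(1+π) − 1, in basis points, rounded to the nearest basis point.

116 basis points

Approximate: r ≈ 23.310% − 8.470% = 14.8400%
Exact: (1 + 0.2331)/(1 + 0.0847) − 1 = 13.6812%
Error = 14.8400% − 13.6812% = 1.1588% → 116 basis points.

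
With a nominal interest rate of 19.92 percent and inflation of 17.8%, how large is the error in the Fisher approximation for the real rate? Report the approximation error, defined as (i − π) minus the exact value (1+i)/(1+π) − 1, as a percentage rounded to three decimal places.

0.320%

Approximate: r ≈ 19.920% − 17.800% = 2.1200%
Exact: (1 + 0.1992)/(1 + 0.1780) − 1 = 1.7997%
Error = 2.1200% − 1.7997% = 0.3203% → 0.320%.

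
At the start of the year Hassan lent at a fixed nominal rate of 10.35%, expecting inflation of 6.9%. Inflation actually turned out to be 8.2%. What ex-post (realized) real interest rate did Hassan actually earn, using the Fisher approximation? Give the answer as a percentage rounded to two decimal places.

Ex-post: 10.35% − 8.2% = 2.150%
So the realized real rate is 2.15%.

2.15%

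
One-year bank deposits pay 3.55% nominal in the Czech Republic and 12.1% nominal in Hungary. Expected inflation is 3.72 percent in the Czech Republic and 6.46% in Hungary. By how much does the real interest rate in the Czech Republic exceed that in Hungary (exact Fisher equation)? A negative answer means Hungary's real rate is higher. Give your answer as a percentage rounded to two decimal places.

-5.46%

The Czech Republic: (1 + 0.0355)/(1 + 0.0372) − 1 = -0.1639%
Hungary: (1 + 0.1210)/(1 + 0.0646) − 1 = 5.2978%
Differential = -0.1639% − 5.2978% = -5.4617% → -5.46%.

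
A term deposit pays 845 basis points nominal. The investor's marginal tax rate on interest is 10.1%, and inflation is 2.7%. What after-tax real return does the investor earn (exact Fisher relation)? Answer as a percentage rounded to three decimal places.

4.768%

After-tax nominal return = 8.45% × (1 − 0.101) = 7.59655%.
1 + r = 1.0759655 / 1.02700 = 1.047678
After-tax real rate = 1.047678 − 1 → 4.768%.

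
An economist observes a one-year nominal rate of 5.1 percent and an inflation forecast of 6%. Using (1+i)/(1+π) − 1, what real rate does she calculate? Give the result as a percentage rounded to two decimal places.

-0.85%

By the Fisher relation, 1 + r = (1 + i)/(1 + π).
1 + r = 1.05100 / 1.06000 = 0.991509
r = 0.991509 − 1 = -0.8491%, i.e. -0.85%.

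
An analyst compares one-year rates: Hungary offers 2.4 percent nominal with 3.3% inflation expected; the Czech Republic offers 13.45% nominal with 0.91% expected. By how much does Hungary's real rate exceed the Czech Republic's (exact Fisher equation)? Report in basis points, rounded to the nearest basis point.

-1330 basis points

Hungary: (1 + 0.0240)/(1 + 0.0330) − 1 = -0.8712%
The Czech Republic: (1 + 0.1345)/(1 + 0.0091) − 1 = 12.4269%
Differential = -0.8712% − 12.4269% = -13.2982% → -1330 basis points.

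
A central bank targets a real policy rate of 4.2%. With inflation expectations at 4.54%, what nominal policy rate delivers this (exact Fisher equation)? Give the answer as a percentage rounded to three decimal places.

(1 + i) = (1 + r)(1 + π) = 1.04200 × 1.04540 = 1.0893068
i = 1.0893068 − 1, so the required nominal rate is 8.931%.

8.931%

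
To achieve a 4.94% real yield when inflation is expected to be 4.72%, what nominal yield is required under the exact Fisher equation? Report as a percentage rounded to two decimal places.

9.89%

(1 + i) = (1 + r)(1 + π) = 1.04940 × 1.04720 = 1.09893168
i = 1.09893168 − 1, so the required nominal rate is 9.89%.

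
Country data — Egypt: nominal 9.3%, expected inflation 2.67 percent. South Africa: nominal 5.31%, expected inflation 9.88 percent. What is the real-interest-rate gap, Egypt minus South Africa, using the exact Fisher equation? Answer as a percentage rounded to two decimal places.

Egypt: (1 + 0.0930)/(1 + 0.0267) − 1 = 6.4576%
South Africa: (1 + 0.0531)/(1 + 0.0988) − 1 = -4.1591%
Differential = 6.4576% − (-4.1591%) = 10.6167% → 10.62%.

10.62%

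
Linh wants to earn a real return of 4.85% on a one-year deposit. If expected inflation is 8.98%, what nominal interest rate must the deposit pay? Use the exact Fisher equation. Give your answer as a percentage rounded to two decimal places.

14.27%

(1 + i) = (1 + r)(1 + π) = 1.04850 × 1.08980 = 1.1426553
i = 1.1426553 − 1, so the required nominal rate is 14.27%.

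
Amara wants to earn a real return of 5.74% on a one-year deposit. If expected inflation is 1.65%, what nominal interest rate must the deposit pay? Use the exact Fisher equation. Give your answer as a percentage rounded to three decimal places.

(1 + i) = (1 + r)(1 + π) = 1.05740 × 1.01650 = 1.0748471
i = 1.0748471 − 1, so the required nominal rate is 7.485%.

7.485%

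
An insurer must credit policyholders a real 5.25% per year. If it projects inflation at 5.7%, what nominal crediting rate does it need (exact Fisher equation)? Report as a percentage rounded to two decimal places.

11.25%

(1 + i) = (1 + r)(1 + π) = 1.05250 × 1.05700 = 1.1124925
i = 1.1124925 − 1, so the required nominal rate is 11.25%.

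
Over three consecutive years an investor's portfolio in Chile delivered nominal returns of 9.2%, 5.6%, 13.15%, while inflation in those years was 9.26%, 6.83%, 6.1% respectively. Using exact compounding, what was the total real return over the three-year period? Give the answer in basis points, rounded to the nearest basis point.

536 basis points

Compound the nominal returns: 1.0920 × 1.0560 × 1.1315 = 1.304791.
Compound inflation: 1.0926 × 1.0683 × 1.0610 = 1.238425.
Deflate: 1.304791 / 1.238425 = 1.053589.
Total real return = 1.053589 − 1 → 536 basis points.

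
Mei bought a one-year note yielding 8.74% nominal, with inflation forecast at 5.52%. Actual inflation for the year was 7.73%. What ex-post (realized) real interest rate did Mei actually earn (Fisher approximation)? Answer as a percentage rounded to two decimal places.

1.01%

Ex-post: 8.74% − 7.73% = 1.010%
So the realized real rate is 1.01%.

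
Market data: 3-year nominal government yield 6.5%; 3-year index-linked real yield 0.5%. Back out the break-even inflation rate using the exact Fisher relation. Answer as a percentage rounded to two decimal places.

(1 + π) = (1 + i)/(1 + r) = 1.06500 / 1.00500 = 1.059701
Break-even inflation = 1.059701 − 1 → 5.97%.

5.97%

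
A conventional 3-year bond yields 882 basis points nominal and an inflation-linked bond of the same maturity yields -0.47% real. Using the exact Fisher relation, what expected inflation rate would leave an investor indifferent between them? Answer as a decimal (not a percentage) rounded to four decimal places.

(1 + π) = (1 + i)/(1 + r) = 1.08820 / 0.99530 = 1.093339
Break-even inflation = 1.093339 − 1 → 0.0933.

0.0933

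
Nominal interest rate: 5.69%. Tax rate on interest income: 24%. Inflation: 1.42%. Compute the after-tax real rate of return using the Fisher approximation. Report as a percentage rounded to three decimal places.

After-tax nominal return = 5.69% × (1 − 0.24) = 4.3244%.
r ≈ 4.3244% − 1.42% → 2.904%.

2.904%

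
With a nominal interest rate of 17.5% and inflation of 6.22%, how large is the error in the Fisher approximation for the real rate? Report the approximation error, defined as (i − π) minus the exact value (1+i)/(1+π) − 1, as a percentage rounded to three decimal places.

0.661%

Approximate: r ≈ 17.500% − 6.220% = 11.2800%
Exact: (1 + 0.1750)/(1 + 0.0622) − 1 = 10.61947%
Error = 11.2800% − 10.61947% = 0.66053% → 0.661%.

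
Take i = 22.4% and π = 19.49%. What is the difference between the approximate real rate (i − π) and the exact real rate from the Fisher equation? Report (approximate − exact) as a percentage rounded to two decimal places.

0.47%

Approximate: r ≈ 22.400% − 19.490% = 2.9100%
Exact: (1 + 0.2240)/(1 + 0.1949) − 1 = 2.4354%
Error = 2.9100% − 2.4354% = 0.4746% → 0.47%.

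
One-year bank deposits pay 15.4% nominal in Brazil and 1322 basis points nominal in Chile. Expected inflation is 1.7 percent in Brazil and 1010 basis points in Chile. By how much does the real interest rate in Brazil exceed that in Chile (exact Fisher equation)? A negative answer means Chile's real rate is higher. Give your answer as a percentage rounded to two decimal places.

Brazil: (1 + 0.1540)/(1 + 0.0170) − 1 = 13.4710%
Chile: (1 + 0.1322)/(1 + 0.1010) − 1 = 2.8338%
Differential = 13.4710% − 2.8338% = 10.6372% → 10.64%.

10.64%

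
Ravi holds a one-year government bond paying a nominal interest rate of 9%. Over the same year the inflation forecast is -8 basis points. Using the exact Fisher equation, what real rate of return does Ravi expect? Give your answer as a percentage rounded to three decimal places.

9.087%

By the Fisher equation, 1 + r = (1 + i)/(1 + π).
1 + r = 1.09000 / 0.99920 = 1.090873
r = 1.090873 − 1 = 9.0873%, i.e. 9.087%.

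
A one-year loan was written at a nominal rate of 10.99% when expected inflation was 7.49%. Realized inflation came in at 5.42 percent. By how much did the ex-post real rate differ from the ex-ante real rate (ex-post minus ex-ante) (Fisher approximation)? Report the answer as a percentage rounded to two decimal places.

Ex-ante: 10.99% − 7.49% = 3.500%
Ex-post: 10.99% − 5.42% = 5.570%
Difference (ex-post − ex-ante) = 2.0700% → 2.07%.

2.07%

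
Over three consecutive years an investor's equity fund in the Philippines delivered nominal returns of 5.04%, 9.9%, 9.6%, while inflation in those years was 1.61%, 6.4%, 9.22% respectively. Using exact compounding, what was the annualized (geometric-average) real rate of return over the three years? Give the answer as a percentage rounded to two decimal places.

Compound the nominal returns: 1.0504 × 1.0990 × 1.0960 = 1.26521100.
Compound inflation: 1.0161 × 1.0640 × 1.0922 = 1.18081062.
Deflate: 1.26521100 / 1.18081062 = 1.07147664.
Annualized real rate = 1.07147664^(1/3) − 1 = 2.3279% → 2.33%.

2.33%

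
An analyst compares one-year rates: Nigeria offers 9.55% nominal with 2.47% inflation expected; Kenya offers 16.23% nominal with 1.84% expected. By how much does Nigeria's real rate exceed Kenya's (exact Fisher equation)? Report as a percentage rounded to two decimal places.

Nigeria: (1 + 0.0955)/(1 + 0.0247) − 1 = 6.9093%
Kenya: (1 + 0.1623)/(1 + 0.0184) − 1 = 14.1300%
Differential = 6.9093% − 14.1300% = -7.2207% → -7.22%.

-7.22%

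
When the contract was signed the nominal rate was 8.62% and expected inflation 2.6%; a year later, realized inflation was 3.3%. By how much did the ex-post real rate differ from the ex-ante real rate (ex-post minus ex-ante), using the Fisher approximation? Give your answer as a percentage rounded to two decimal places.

Ex-ante: 8.62% − 2.6% = 6.020%
Ex-post: 8.62% − 3.3% = 5.320%
Difference (ex-post − ex-ante) = -0.7000% → -0.70%.

-0.70%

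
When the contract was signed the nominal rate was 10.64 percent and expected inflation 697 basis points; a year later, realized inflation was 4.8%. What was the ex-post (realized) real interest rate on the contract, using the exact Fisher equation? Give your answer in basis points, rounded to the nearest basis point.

557 basis points

Ex-post: (1 + 0.1064)/(1 + 0.0480) − 1 = 5.5725%
So the realized real rate is 557 basis points.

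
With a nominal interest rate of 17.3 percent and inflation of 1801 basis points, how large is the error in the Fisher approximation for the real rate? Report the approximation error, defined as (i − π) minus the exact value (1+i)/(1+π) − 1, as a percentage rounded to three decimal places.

Approximate: r ≈ 17.300% − 18.010% = -0.7100%
Exact: (1 + 0.1730)/(1 + 0.1801) − 1 = -0.6016%
Error = -0.7100% − (-0.6016%) = -0.1084% → -0.108%.

-0.108%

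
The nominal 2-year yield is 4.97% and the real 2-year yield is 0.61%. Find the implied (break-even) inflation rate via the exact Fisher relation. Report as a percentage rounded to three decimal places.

(1 + π) = (1 + i)/(1 + r) = 1.04970 / 1.00610 = 1.043336
Break-even inflation = 1.043336 − 1 → 4.334%.

4.334%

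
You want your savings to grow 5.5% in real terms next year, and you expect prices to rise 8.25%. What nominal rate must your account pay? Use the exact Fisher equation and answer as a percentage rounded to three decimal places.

14.204%

(1 + i) = (1 + r)(1 + π) = 1.05500 × 1.08250 = 1.1420375
i = 1.1420375 − 1, so the required nominal rate is 14.204%.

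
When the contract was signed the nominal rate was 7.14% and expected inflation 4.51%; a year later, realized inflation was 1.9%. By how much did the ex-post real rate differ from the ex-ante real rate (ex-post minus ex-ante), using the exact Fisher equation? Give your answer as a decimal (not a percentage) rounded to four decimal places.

0.0263

Ex-ante: (1 + 0.0714)/(1 + 0.0451) − 1 = 2.5165%
Ex-post: (1 + 0.0714)/(1 + 0.0190) − 1 = 5.1423%
Difference (ex-post − ex-ante) = 2.6258% → 0.0263.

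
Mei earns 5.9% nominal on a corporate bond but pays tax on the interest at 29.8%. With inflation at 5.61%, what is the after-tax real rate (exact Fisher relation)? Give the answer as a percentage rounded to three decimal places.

After-tax nominal return = 5.9% × (1 − 0.298) = 4.1418%.
1 + r = 1.041418 / 1.05610 = 0.986098
After-tax real rate = 0.986098 − 1 → -1.390%.

-1.390%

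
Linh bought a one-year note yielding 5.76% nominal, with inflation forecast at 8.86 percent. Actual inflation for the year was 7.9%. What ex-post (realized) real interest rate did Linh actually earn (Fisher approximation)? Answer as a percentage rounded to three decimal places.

Ex-post: 5.76% − 7.9% = -2.140%
So the realized real rate is -2.140%.

-2.140%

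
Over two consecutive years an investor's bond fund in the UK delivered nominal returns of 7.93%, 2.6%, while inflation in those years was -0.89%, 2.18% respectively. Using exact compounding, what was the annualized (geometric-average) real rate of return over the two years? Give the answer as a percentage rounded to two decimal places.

4.57%

Compound the nominal returns: 1.0793 × 1.0260 = 1.10736180.
Compound inflation: 0.9911 × 1.0218 = 1.01270598.
Deflate: 1.10736180 / 1.01270598 = 1.09346821.
Annualized real rate = 1.09346821^(1/2) − 1 = 4.5690% → 4.57%.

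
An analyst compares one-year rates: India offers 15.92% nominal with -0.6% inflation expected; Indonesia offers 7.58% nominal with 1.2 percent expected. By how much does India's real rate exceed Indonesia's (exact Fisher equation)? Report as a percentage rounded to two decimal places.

10.32%

India: (1 + 0.1592)/(1 − 0.0060) − 1 = 16.6197%
Indonesia: (1 + 0.0758)/(1 + 0.0120) − 1 = 6.3043%
Differential = 16.6197% − 6.3043% = 10.3154% → 10.32%.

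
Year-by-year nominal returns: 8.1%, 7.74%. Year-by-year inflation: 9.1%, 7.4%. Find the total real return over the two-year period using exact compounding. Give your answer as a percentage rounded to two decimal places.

-0.60%

Nominal growth factor = 1.0810 × 1.0774 = 1.164669
Price-level growth factor = 1.0910 × 1.0740 = 1.171734
Real growth factor = 1.164669 / 1.171734 = 0.993971
Total real return = 0.993971 − 1 → -0.60%.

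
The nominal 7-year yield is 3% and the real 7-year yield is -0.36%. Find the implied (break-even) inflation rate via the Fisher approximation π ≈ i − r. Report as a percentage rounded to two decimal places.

π ≈ i − r = 3% − (-0.36%) → 3.36%.

3.36%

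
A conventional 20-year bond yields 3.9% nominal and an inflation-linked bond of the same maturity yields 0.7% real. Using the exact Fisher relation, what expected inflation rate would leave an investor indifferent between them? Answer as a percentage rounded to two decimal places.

(1 + π) = (1 + i)/(1 + r) = 1.03900 / 1.00700 = 1.031778
Break-even inflation = 1.031778 − 1 → 3.18%.

3.18%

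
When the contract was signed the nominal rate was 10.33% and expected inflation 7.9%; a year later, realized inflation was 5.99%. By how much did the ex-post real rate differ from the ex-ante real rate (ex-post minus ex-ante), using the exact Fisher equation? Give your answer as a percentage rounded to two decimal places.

Ex-ante: (1 + 0.1033)/(1 + 0.0790) − 1 = 2.2521%
Ex-post: (1 + 0.1033)/(1 + 0.0599) − 1 = 4.0947%
Difference (ex-post − ex-ante) = 1.8426% → 1.84%.

1.84%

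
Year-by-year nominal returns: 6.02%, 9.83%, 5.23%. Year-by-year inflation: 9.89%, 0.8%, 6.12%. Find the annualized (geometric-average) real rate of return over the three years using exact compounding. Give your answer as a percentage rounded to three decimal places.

Nominal growth factor = 1.0602 × 1.0983 × 1.0523 = 1.22531670
Price-level growth factor = 1.0989 × 1.0080 × 1.0612 = 1.17548190
Real growth factor = 1.22531670 / 1.17548190 = 1.04239521
Annualized real rate = 1.04239521^(1/3) − 1 = 1.3937% → 1.394%.

1.394%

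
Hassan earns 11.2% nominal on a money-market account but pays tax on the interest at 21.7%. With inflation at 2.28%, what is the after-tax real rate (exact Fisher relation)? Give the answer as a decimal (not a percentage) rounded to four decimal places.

After-tax nominal return = 11.2% × (1 − 0.217) = 8.7696%.
1 + r = 1.087696 / 1.02280 = 1.063449
After-tax real rate = 1.063449 − 1 → 0.0634.

0.0634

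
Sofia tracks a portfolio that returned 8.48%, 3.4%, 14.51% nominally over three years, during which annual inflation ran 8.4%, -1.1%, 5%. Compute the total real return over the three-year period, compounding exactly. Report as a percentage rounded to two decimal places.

Nominal growth factor = 1.0848 × 1.0340 × 1.1451 = 1.284439
Price-level growth factor = 1.0840 × 0.9890 × 1.0500 = 1.125680
Real growth factor = 1.284439 / 1.125680 = 1.141034
Total real return = 1.141034 − 1 → 14.10%.

14.10%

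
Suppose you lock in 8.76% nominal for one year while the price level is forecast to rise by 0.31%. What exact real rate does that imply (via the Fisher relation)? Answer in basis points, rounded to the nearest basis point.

842 basis points

By the Fisher relation, 1 + r = (1 + i)/(1 + π).
1 + r = 1.08760 / 1.00310 = 1.084239
r = 1.084239 − 1 = 8.4239%, i.e. 842 basis points.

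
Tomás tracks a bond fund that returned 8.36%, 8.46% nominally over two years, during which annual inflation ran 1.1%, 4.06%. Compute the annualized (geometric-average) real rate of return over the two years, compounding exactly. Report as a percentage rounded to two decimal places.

5.69%

Compound the nominal returns: 1.0836 × 1.0846 = 1.17527256.
Compound inflation: 1.0110 × 1.0406 = 1.05204660.
Deflate: 1.17527256 / 1.05204660 = 1.11712975.
Annualized real rate = 1.11712975^(1/2) − 1 = 5.6944% → 5.69%.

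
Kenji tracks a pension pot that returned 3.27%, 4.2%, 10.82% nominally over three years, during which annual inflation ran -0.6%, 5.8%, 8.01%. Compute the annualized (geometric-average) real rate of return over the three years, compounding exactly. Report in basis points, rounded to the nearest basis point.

163 basis points

Nominal growth factor = 1.0327 × 1.0420 × 1.1082 = 1.19250454
Price-level growth factor = 0.9940 × 1.0580 × 1.0801 = 1.13588933
Real growth factor = 1.19250454 / 1.13588933 = 1.04984219
Annualized real rate = 1.04984219^(1/3) − 1 = 1.6345% → 163 basis points.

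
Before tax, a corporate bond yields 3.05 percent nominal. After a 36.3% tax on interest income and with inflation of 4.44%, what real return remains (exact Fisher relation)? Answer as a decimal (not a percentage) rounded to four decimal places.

After-tax nominal return = 3.05% × (1 − 0.363) = 1.94285%.
1 + r = 1.0194285 / 1.04440 = 0.976090
After-tax real rate = 0.976090 − 1 → -0.0239.

-0.0239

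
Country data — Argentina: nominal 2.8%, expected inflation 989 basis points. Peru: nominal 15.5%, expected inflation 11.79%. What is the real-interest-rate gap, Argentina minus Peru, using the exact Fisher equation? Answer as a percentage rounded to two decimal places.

Argentina: (1 + 0.0280)/(1 + 0.0989) − 1 = -6.4519%
Peru: (1 + 0.1550)/(1 + 0.1179) − 1 = 3.3187%
Differential = -6.4519% − 3.3187% = -9.7706% → -9.77%.

-9.77%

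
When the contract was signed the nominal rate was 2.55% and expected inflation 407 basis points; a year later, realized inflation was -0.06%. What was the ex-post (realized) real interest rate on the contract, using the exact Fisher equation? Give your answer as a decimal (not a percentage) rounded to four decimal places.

0.0261

Ex-post: (1 + 0.0255)/(1 − 0.0006) − 1 = 2.6116%
So the realized real rate is 0.0261.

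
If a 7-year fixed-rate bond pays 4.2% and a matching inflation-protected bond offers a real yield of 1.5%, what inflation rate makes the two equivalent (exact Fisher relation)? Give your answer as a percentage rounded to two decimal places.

(1 + π) = (1 + i)/(1 + r) = 1.04200 / 1.01500 = 1.026601
Break-even inflation = 1.026601 − 1 → 2.66%.

2.66%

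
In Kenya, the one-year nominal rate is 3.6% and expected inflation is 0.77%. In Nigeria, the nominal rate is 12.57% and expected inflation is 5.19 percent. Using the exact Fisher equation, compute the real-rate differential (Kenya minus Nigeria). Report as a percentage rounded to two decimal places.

-4.21%

Kenya: (1 + 0.0360)/(1 + 0.0077) − 1 = 2.8084%
Nigeria: (1 + 0.1257)/(1 + 0.0519) − 1 = 7.0159%
Differential = 2.8084% − 7.0159% = -4.2075% → -4.21%.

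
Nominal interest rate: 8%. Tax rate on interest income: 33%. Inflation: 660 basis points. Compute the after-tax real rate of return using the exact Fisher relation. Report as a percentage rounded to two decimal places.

-1.16%

After-tax nominal return = 8% × (1 − 0.33) = 5.3600%.
1 + r = 1.05360 / 1.06600 = 0.988368
After-tax real rate = 0.988368 − 1 → -1.16%.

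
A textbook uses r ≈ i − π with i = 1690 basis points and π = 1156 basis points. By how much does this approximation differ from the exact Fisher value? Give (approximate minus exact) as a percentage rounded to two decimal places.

0.55%

Approximate: r ≈ 16.900% − 11.560% = 5.3400%
Exact: (1 + 0.1690)/(1 + 0.1156) − 1 = 4.7867%
Error = 5.3400% − 4.7867% = 0.5533% → 0.55%.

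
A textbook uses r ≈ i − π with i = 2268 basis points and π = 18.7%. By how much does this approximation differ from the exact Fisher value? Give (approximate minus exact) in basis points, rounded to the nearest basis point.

Approximate: r ≈ 22.680% − 18.700% = 3.9800%
Exact: (1 + 0.2268)/(1 + 0.1870) − 1 = 3.3530%
Error = 3.9800% − 3.3530% = 0.6270% → 63 basis points.

63 basis points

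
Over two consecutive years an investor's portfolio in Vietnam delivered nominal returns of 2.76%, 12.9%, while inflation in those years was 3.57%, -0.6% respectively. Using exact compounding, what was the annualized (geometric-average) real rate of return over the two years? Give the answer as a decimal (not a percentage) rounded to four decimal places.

Nominal growth factor = 1.0276 × 1.1290 = 1.16016040
Price-level growth factor = 1.0357 × 0.9940 = 1.02948580
Real growth factor = 1.16016040 / 1.02948580 = 1.12693191
Annualized real rate = 1.12693191^(1/2) − 1 = 6.1570% → 0.0616.

0.0616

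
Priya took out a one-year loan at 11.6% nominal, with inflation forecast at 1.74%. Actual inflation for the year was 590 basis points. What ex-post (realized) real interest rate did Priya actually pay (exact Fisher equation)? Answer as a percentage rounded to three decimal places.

Ex-post: (1 + 0.1160)/(1 + 0.0590) − 1 = 5.3824%
So the realized real rate is 5.382%.

5.382%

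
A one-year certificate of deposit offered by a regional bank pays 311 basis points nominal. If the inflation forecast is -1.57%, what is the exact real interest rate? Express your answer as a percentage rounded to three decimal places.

1 + r = 1.03110 / 0.98430 = 1.047546
r = 1.047546 − 1 = 4.7546%, i.e. 4.755%.

4.755%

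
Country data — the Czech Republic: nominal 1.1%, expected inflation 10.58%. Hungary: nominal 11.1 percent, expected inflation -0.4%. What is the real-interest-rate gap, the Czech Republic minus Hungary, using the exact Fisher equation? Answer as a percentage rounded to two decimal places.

-20.12%

The Czech Republic: (1 + 0.0110)/(1 + 0.1058) − 1 = -8.5730%
Hungary: (1 + 0.1110)/(1 − 0.0040) − 1 = 11.5462%
Differential = -8.5730% − 11.5462% = -20.1192% → -20.12%.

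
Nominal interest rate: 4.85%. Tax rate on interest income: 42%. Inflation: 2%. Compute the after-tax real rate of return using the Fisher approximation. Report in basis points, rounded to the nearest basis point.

81 basis points

After-tax nominal return = 4.85% × (1 − 0.42) = 2.8130%.
r ≈ 2.8130% − 2% → 81 basis points.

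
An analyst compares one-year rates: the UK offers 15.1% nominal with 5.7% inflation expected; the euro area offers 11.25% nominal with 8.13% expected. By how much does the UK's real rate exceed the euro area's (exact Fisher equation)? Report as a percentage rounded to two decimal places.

6.01%

The UK: (1 + 0.1510)/(1 + 0.0570) − 1 = 8.8931%
The euro area: (1 + 0.1125)/(1 + 0.0813) − 1 = 2.8854%
Differential = 8.8931% − 2.8854% = 6.0077% → 6.01%.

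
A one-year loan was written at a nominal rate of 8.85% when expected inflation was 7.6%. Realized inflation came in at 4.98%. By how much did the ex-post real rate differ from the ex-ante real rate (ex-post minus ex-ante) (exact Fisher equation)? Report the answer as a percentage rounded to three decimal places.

Ex-ante: (1 + 0.0885)/(1 + 0.0760) − 1 = 1.1617%
Ex-post: (1 + 0.0885)/(1 + 0.0498) − 1 = 3.6864%
Difference (ex-post − ex-ante) = 2.5247% → 2.525%.

2.525%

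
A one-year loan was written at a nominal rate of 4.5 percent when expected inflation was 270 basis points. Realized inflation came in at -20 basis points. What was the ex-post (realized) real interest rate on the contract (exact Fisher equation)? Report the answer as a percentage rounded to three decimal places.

Ex-post: (1 + 0.0450)/(1 − 0.0020) − 1 = 4.7094%
So the realized real rate is 4.709%.

4.709%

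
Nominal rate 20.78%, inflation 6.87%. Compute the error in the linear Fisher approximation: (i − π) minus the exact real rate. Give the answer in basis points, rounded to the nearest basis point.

Approximate: r ≈ 20.780% − 6.870% = 13.9100%
Exact: (1 + 0.2078)/(1 + 0.0687) − 1 = 13.0158%
Error = 13.9100% − 13.0158% = 0.8942% → 89 basis points.

89 basis points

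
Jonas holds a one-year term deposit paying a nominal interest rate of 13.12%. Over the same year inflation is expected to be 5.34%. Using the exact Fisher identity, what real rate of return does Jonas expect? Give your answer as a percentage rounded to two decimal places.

7.39%

By the Fisher identity, 1 + r = (1 + i)/(1 + π).
1 + r = 1.13120 / 1.05340 = 1.073856
r = 1.073856 − 1 = 7.3856%, i.e. 7.39%.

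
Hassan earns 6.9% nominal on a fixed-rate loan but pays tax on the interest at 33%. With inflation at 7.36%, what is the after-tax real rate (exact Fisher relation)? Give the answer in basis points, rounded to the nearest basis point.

After-tax nominal return = 6.9% × (1 − 0.33) = 4.6230%.
1 + r = 1.04623 / 1.07360 = 0.974506
After-tax real rate = 0.974506 − 1 → -255 basis points.

-255 basis points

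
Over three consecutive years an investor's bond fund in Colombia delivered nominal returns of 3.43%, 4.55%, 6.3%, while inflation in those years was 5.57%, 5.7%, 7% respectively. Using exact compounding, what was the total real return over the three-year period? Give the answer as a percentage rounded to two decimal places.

-3.73%

Compound the nominal returns: 1.0343 × 1.0455 × 1.0630 = 1.149486.
Compound inflation: 1.0557 × 1.0570 × 1.0700 = 1.193986.
Deflate: 1.149486 / 1.193986 = 0.962730.
Total real return = 0.962730 − 1 → -3.73%.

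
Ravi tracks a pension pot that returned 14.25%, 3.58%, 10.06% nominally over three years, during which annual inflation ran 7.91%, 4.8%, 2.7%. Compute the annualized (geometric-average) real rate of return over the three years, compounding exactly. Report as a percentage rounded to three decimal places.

3.894%

Nominal growth factor = 1.1425 × 1.0358 × 1.1006 = 1.30245169
Price-level growth factor = 1.0791 × 1.0480 × 1.0270 = 1.16143101
Real growth factor = 1.30245169 / 1.16143101 = 1.12141976
Annualized real rate = 1.12141976^(1/3) − 1 = 3.8937% → 3.894%.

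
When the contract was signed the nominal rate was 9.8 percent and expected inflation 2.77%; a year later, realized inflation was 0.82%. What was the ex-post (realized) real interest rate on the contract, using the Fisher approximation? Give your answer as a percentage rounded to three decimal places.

8.980%

Ex-post: 9.8% − 0.82% = 8.980%
So the realized real rate is 8.980%.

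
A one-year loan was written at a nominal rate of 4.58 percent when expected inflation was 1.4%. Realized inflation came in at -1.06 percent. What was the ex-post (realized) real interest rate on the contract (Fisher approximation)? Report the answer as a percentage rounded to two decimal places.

5.64%

Ex-post: 4.58% − (-1.06%) = 5.640%
So the realized real rate is 5.64%.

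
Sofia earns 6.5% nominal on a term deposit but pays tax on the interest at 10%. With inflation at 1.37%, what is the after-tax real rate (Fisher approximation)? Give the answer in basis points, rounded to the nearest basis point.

448 basis points

After-tax nominal return = 6.5% × (1 − 0.1) = 5.8500%.
r ≈ 5.8500% − 1.37% → 448 basis points.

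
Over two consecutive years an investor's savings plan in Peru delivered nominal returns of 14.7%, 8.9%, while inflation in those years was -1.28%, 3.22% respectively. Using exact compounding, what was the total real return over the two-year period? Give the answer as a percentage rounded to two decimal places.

Nominal growth factor = 1.1470 × 1.0890 = 1.249083
Price-level growth factor = 0.9872 × 1.0322 = 1.018988
Real growth factor = 1.249083 / 1.018988 = 1.225808
Total real return = 1.225808 − 1 → 22.58%.

22.58%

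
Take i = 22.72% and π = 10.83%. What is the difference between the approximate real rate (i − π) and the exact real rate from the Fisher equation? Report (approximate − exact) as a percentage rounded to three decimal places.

Approximate: r ≈ 22.720% − 10.830% = 11.8900%
Exact: (1 + 0.2272)/(1 + 0.1083) − 1 = 10.7281%
Error = 11.8900% − 10.7281% = 1.1619% → 1.162%.

1.162%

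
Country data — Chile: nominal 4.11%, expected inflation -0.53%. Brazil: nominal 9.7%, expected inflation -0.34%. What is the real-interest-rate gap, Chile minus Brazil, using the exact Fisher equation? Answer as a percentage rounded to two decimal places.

Chile: (1 + 0.0411)/(1 − 0.0053) − 1 = 4.6647%
Brazil: (1 + 0.0970)/(1 − 0.0034) − 1 = 10.0743%
Differential = 4.6647% − 10.0743% = -5.4095% → -5.41%.

-5.41%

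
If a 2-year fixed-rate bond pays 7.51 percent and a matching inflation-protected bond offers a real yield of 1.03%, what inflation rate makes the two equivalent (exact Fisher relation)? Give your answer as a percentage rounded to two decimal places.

(1 + π) = (1 + i)/(1 + r) = 1.07510 / 1.01030 = 1.064139
Break-even inflation = 1.064139 − 1 → 6.41%.

6.41%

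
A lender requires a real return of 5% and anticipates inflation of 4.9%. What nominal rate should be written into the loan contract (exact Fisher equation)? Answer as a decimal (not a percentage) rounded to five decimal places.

(1 + i) = (1 + r)(1 + π) = 1.05000 × 1.04900 = 1.10145
i = 1.10145 − 1, so the required nominal rate is 0.10145.

0.10145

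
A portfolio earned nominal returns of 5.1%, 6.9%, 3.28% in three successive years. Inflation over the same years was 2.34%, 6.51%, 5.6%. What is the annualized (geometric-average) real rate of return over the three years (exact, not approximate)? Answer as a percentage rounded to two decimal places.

Compound the nominal returns: 1.0510 × 1.0690 × 1.0328 = 1.16037042.
Compound inflation: 1.0234 × 1.0651 × 1.0560 = 1.15106465.
Deflate: 1.16037042 / 1.15106465 = 1.00808449.
Annualized real rate = 1.00808449^(1/3) − 1 = 0.2688% → 0.27%.

0.27%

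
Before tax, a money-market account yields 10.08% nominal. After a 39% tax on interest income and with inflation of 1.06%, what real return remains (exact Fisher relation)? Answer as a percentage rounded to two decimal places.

After-tax nominal return = 10.08% × (1 − 0.39) = 6.1488%.
1 + r = 1.061488 / 1.01060 = 1.050354
After-tax real rate = 1.050354 − 1 → 5.04%.

5.04%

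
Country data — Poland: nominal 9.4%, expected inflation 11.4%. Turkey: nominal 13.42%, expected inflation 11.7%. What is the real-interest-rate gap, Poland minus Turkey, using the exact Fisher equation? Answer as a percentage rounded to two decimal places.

Poland: (1 + 0.0940)/(1 + 0.1140) − 1 = -1.7953%
Turkey: (1 + 0.1342)/(1 + 0.1170) − 1 = 1.5398%
Differential = -1.7953% − 1.5398% = -3.3352% → -3.34%.

-3.34%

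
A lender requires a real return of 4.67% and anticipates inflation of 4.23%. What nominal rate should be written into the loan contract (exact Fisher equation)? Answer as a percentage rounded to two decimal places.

9.10%

(1 + i) = (1 + r)(1 + π) = 1.04670 × 1.04230 = 1.09097541
i = 1.09097541 − 1, so the required nominal rate is 9.10%.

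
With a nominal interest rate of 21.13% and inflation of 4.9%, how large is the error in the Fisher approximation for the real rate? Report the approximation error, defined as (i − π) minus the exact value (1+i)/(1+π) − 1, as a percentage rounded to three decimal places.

0.758%

Approximate: r ≈ 21.130% − 4.900% = 16.2300%
Exact: (1 + 0.2113)/(1 + 0.0490) − 1 = 15.4719%
Error = 16.2300% − 15.4719% = 0.7581% → 0.758%.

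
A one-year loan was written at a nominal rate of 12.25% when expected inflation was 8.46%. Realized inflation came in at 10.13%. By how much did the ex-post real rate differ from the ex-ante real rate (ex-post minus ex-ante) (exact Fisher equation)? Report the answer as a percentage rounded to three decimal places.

-1.569%

Ex-ante: (1 + 0.1225)/(1 + 0.0846) − 1 = 3.4944%
Ex-post: (1 + 0.1225)/(1 + 0.1013) − 1 = 1.9250%
Difference (ex-post − ex-ante) = -1.5694% → -1.569%.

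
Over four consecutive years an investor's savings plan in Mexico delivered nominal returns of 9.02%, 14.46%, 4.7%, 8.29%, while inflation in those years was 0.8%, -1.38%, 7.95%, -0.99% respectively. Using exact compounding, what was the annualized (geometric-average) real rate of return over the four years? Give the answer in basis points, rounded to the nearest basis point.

Nominal growth factor = 1.0902 × 1.1446 × 1.0470 × 1.0829 = 1.41479969
Price-level growth factor = 1.0080 × 0.9862 × 1.0795 × 0.9901 = 1.06249584
Real growth factor = 1.41479969 / 1.06249584 = 1.33158139
Annualized real rate = 1.33158139^(1/4) − 1 = 7.4217% → 742 basis points.

742 basis points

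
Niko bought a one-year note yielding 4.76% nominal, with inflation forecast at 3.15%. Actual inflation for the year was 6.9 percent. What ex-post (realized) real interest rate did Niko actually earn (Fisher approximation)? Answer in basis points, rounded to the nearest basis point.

-214 basis points

Ex-post: 4.76% − 6.9% = -2.140%
So the realized real rate is -214 basis points.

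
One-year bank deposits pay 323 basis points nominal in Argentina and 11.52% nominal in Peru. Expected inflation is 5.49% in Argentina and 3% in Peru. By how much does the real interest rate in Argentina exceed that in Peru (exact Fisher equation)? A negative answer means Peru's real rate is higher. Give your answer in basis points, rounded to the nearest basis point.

Argentina: (1 + 0.0323)/(1 + 0.0549) − 1 = -2.1424%
Peru: (1 + 0.1152)/(1 + 0.0300) − 1 = 8.2718%
Differential = -2.1424% − 8.2718% = -10.4142% → -1041 basis points.

-1041 basis points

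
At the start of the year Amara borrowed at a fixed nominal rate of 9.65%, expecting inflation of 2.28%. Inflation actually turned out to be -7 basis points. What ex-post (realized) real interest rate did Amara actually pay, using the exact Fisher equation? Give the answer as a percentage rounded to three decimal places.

Ex-post: (1 + 0.0965)/(1 − 0.0007) − 1 = 9.7268%
So the realized real rate is 9.727%.

9.727%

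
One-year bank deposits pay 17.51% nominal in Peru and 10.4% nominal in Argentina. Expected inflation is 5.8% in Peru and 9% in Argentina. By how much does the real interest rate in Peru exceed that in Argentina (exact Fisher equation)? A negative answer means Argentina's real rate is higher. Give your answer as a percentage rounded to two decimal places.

Peru: (1 + 0.1751)/(1 + 0.0580) − 1 = 11.0681%
Argentina: (1 + 0.1040)/(1 + 0.0900) − 1 = 1.2844%
Differential = 11.0681% − 1.2844% = 9.7836% → 9.78%.

9.78%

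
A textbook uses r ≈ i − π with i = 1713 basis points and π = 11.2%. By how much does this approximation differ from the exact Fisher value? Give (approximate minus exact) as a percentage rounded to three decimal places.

Approximate: r ≈ 17.130% − 11.200% = 5.9300%
Exact: (1 + 0.1713)/(1 + 0.1120) − 1 = 5.3327%
Error = 5.9300% − 5.3327% = 0.5973% → 0.597%.

0.597%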